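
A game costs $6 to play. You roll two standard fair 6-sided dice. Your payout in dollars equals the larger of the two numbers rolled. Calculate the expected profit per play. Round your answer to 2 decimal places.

-$1.53

Distribution of the larger of the two numbers rolled: 1 w.p. 1/36, 2 w.p. 1/12, 3 w.p. 5/36, 4 w.p. 7/36, 5 w.p. 1/4, 6 w.p. 11/36
E[payout] = (1/36)·1 + (1/12)·2 + (5/36)·3 + (7/36)·4 + (1/4)·5 + (11/36)·6 = 161/36
Expected profit = 161/36 − 6 = -55/36 ≈ -$1.53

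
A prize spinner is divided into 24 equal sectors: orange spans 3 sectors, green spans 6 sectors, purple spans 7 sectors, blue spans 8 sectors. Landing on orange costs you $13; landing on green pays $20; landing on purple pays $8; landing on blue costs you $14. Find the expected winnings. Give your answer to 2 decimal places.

$1.04

E[payout] = (3/24)·(-13) + (6/24)·20 + (7/24)·8 + (8/24)·(-14) = 25/24
≈ $1.04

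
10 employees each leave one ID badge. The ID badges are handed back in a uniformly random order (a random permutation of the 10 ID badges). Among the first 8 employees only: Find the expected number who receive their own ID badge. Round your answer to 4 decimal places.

Let Xᵢ = 1 if person i gets their own ID badge. For each i, P(Xᵢ=1) = 1/10.
By linearity of expectation, E[X₁+…+X_8] = 8·(1/10) = 4/5.
≈ 0.8000

0.8000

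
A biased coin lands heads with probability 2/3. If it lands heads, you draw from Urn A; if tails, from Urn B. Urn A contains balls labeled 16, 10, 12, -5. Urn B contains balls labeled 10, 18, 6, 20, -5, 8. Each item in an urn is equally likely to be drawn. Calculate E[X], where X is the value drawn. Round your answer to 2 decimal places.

E[X | Urn A] = (16 + 10 + 12 − 5)/4 = 33/4
E[X | Urn B] = (10 + 18 + 6 + 20 − 5 + 8)/6 = 19/2
E[X] = (2/3)·33/4 + (1/3)·19/2 = 26/3 ≈ 8.67

8.67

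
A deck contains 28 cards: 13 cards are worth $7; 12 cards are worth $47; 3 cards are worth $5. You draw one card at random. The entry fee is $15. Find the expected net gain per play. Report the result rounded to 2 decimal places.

E[payout] = (13/28)·7 + (12/28)·47 + (3/28)·5 = 335/14
Expected profit = 335/14 − 15 = 125/14 ≈ $8.93

$8.93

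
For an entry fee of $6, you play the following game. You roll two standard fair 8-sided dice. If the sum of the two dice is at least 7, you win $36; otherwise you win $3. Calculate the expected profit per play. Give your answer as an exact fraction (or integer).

1425/64 dollars

E[payout] = (15/64)·3 + (49/64)·36 = 1809/64
Expected profit = 1809/64 − 6 = 1425/64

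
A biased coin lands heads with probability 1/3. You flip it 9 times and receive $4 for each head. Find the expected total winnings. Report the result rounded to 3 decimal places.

E[#heads] = 9·1/3 = 3 (linearity over flips).
E[winnings] = 4·3 = 12.
≈ 12.000

$12.000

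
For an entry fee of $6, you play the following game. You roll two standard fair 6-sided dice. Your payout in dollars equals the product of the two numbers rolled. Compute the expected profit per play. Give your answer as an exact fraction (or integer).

25/4 dollars

Distribution of the product of the two numbers rolled: 1 w.p. 1/36, 2 w.p. 1/18, 3 w.p. 1/18, 4 w.p. 1/12, 5 w.p. 1/18, 6 w.p. 1/9, …
E[payout] = (1/36)·1 + (1/18)·2 + (1/18)·3 + (1/12)·4 + (1/18)·5 + (1/9)·6 + (1/18)·8 + (1/36)·9 + (1/18)·10 + (1/9)·12 + (1/18)·15 + (1/36)·16 + (1/18)·18 + (1/18)·20 + (1/18)·24 + (1/36)·25 + (1/18)·30 + (1/36)·36 = 49/4
Expected profit = 49/4 − 6 = 25/4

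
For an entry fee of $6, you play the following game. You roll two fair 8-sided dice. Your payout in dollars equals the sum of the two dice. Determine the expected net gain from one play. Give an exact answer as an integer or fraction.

Distribution of the sum of the two dice: 2 w.p. 1/64, 3 w.p. 1/32, 4 w.p. 3/64, 5 w.p. 1/16, 6 w.p. 5/64, 7 w.p. 3/32, …
E[payout] = (1/64)·2 + (1/32)·3 + (3/64)·4 + (1/16)·5 + (5/64)·6 + (3/32)·7 + (7/64)·8 + (1/8)·9 + (7/64)·10 + (3/32)·11 + (5/64)·12 + (1/16)·13 + (3/64)·14 + (1/32)·15 + (1/64)·16 = 9
Expected profit = 9 − 6 = 3

$3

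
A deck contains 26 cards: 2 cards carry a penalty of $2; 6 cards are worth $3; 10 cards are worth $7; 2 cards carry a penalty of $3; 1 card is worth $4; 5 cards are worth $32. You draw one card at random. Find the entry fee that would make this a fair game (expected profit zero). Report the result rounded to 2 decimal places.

$9.31

E[payout] = (2/26)·(-2) + (6/26)·3 + (10/26)·7 + (2/26)·(-3) + (1/26)·4 + (5/26)·32 = 121/13
Fair fee = E[payout] = 121/13 ≈ $9.31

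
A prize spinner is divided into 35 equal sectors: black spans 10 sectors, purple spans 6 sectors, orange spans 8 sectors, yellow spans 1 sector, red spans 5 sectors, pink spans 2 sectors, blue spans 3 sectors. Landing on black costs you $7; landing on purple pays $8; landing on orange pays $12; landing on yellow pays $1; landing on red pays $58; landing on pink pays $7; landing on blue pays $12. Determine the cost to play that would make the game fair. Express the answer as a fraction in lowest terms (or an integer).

E[payout] = (10/35)·(-7) + (6/35)·8 + (8/35)·12 + (1/35)·1 + (5/35)·58 + (2/35)·7 + (3/35)·12 = 83/7
Fair fee = E[payout] = 83/7

83/7 dollars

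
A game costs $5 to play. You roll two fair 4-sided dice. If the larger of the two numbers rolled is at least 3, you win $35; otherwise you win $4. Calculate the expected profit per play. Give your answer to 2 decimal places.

E[payout] = (1/4)·4 + (3/4)·35 = 109/4
Expected profit = 109/4 − 5 = 89/4 ≈ $22.25

$22.25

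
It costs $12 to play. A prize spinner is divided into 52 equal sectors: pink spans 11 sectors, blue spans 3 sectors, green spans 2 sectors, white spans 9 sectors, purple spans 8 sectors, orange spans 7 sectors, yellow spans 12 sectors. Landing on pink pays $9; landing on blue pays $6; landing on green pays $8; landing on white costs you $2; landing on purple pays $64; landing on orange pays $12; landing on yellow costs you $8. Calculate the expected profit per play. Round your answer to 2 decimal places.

E[payout] = (11/52)·9 + (3/52)·6 + (2/52)·8 + (9/52)·(-2) + (8/52)·64 + (7/52)·12 + (12/52)·(-8) = 615/52
Expected profit = 615/52 − 12 = -9/52 ≈ -$0.17

-$0.17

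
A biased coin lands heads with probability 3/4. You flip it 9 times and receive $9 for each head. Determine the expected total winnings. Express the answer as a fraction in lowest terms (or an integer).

243/4 dollars

E[#heads] = 9·3/4 = 27/4 (linearity over flips).
E[winnings] = 9·27/4 = 243/4.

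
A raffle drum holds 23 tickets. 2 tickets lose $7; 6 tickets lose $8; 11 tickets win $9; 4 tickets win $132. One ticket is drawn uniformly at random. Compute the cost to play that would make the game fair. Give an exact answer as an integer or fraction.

E[payout] = (2/23)·(-7) + (6/23)·(-8) + (11/23)·9 + (4/23)·132 = 565/23
Fair fee = E[payout] = 565/23

565/23 dollars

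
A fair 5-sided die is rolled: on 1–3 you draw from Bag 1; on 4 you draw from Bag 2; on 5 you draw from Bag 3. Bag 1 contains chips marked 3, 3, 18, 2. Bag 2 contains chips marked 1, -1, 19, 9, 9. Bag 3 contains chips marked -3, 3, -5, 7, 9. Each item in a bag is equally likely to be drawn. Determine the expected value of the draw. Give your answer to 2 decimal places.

E[X | Bag 1] = (3 + 3 + 18 + 2)/4 = 13/2
E[X | Bag 2] = (1 − 1 + 19 + 9 + 9)/5 = 37/5
E[X | Bag 3] = (-3 + 3 − 5 + 7 + 9)/5 = 11/5
E[X] = (3/5)·13/2 + (1/5)·37/5 + (1/5)·11/5 = 291/50 ≈ 5.82

5.82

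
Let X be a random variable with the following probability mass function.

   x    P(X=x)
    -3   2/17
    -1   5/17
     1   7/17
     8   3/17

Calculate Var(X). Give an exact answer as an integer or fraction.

3374/289

E[X] = (2/17)·(-3) + (5/17)·(-1) + (7/17)·1 + (3/17)·8 = 20/17
E[X²] = (2/17)·9 + (5/17)·1 + (7/17)·1 + (3/17)·64 = 222/17
Var(X) = 222/17 − (20/17)² = 3374/289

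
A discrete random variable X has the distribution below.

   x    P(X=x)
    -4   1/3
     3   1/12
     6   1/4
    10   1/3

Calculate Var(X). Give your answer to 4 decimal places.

E[X] = (1/3)·(-4) + (1/12)·3 + (1/4)·6 + (1/3)·10 = 15/4
E[X²] = (1/3)·16 + (1/12)·9 + (1/4)·36 + (1/3)·100 = 581/12
Var(X) = 581/12 − (15/4)² = 1649/48 ≈ 34.3542

34.3542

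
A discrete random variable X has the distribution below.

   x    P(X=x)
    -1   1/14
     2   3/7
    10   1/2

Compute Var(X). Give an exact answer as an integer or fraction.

E[X] = (1/14)·(-1) + (3/7)·2 + (1/2)·10 = 81/14
E[X²] = (1/14)·1 + (3/7)·4 + (1/2)·100 = 725/14
Var(X) = 725/14 − (81/14)² = 3589/196

3589/196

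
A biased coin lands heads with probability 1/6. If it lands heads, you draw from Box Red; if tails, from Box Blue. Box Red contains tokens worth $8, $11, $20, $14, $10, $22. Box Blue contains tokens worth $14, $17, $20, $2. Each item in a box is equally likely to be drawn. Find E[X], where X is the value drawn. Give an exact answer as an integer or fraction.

965/72 dollars

E[X | Box Red] = (8 + 11 + 20 + 14 + 10 + 22)/6 = 85/6
E[X | Box Blue] = (14 + 17 + 20 + 2)/4 = 53/4
E[X] = (1/6)·85/6 + (5/6)·53/4 = 965/72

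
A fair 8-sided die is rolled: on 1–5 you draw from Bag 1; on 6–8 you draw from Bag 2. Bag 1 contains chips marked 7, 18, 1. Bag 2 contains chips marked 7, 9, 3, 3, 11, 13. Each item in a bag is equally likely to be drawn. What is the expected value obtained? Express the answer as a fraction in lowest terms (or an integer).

E[X | Bag 1] = (7 + 18 + 1)/3 = 26/3
E[X | Bag 2] = (7 + 9 + 3 + 3 + 11 + 13)/6 = 23/3
E[X] = (5/8)·26/3 + (3/8)·23/3 = 199/24

199/24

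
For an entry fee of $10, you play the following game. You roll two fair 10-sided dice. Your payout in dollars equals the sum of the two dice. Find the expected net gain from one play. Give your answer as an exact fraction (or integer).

$1

Distribution of the sum of the two dice: 2 w.p. 1/100, 3 w.p. 1/50, 4 w.p. 3/100, 5 w.p. 1/25, 6 w.p. 1/20, 7 w.p. 3/50, …
E[payout] = (1/100)·2 + (1/50)·3 + (3/100)·4 + (1/25)·5 + (1/20)·6 + (3/50)·7 + (7/100)·8 + (2/25)·9 + (9/100)·10 + (1/10)·11 + (9/100)·12 + (2/25)·13 + (7/100)·14 + (3/50)·15 + (1/20)·16 + (1/25)·17 + (3/100)·18 + (1/50)·19 + (1/100)·20 = 11
Expected profit = 11 − 10 = 1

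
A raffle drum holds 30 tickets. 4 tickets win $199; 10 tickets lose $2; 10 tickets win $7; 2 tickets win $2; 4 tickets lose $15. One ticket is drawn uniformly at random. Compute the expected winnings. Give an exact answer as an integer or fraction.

E[payout] = (4/30)·199 + (10/30)·(-2) + (10/30)·7 + (2/30)·2 + (4/30)·(-15) = 79/3

79/3 dollars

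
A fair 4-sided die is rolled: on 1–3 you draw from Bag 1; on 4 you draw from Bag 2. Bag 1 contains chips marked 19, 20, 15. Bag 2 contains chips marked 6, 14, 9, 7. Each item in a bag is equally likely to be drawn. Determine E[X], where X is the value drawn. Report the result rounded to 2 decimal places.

E[X | Bag 1] = (19 + 20 + 15)/3 = 18
E[X | Bag 2] = (6 + 14 + 9 + 7)/4 = 9
E[X] = (3/4)·18 + (1/4)·9 = 63/4 ≈ 15.75

15.75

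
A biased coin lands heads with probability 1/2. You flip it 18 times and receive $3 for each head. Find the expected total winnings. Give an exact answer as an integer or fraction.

E[#heads] = 18·1/2 = 9 (linearity over flips).
E[winnings] = 3·9 = 27.

$27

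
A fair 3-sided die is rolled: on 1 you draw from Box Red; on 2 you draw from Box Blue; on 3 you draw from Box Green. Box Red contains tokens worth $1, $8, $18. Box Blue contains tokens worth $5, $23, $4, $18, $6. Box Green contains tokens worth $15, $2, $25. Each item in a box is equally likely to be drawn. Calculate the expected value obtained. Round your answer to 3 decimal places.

$11.400

E[X | Box Red] = (1 + 8 + 18)/3 = 9
E[X | Box Blue] = (5 + 23 + 4 + 18 + 6)/5 = 56/5
E[X | Box Green] = (15 + 2 + 25)/3 = 14
E[X] = (1/3)·9 + (1/3)·56/5 + (1/3)·14 = 57/5 ≈ 11.400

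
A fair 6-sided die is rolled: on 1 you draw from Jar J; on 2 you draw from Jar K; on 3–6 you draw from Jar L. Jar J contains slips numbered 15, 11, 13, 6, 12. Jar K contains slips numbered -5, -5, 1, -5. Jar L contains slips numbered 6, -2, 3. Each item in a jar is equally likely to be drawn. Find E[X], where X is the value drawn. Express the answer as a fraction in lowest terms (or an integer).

517/180

E[X | Jar J] = (15 + 11 + 13 + 6 + 12)/5 = 57/5
E[X | Jar K] = (-5 − 5 + 1 − 5)/4 = -7/2
E[X | Jar L] = (6 − 2 + 3)/3 = 7/3
E[X] = (1/6)·57/5 + (1/6)·(-7/2) + (2/3)·7/3 = 517/180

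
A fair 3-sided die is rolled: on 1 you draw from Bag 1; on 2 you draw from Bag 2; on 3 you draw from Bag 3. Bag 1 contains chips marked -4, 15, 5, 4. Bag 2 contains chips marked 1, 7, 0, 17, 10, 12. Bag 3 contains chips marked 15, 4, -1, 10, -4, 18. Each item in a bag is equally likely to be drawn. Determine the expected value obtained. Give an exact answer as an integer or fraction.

E[X | Bag 1] = (-4 + 15 + 5 + 4)/4 = 5
E[X | Bag 2] = (1 + 7 + 0 + 17 + 10 + 12)/6 = 47/6
E[X | Bag 3] = (15 + 4 − 1 + 10 − 4 + 18)/6 = 7
E[X] = (1/3)·5 + (1/3)·47/6 + (1/3)·7 = 119/18

119/18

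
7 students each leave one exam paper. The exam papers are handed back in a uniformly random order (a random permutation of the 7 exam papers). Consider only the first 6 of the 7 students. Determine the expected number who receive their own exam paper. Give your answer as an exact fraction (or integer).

6/7

Let Xᵢ = 1 if person i gets their own exam paper. For each i, P(Xᵢ=1) = 1/7.
By linearity of expectation, E[X₁+…+X_6] = 6·(1/7) = 6/7.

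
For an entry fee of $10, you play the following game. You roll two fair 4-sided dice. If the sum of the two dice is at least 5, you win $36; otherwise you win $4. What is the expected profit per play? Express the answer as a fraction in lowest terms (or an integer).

E[payout] = (3/8)·4 + (5/8)·36 = 24
Expected profit = 24 − 10 = 14

$14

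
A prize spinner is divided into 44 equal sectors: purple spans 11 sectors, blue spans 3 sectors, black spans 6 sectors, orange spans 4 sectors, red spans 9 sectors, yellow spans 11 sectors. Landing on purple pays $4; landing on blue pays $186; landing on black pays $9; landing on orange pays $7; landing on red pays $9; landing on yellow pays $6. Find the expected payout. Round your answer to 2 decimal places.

E[payout] = (11/44)·4 + (3/44)·186 + (6/44)·9 + (4/44)·7 + (9/44)·9 + (11/44)·6 = 831/44
≈ $18.89

$18.89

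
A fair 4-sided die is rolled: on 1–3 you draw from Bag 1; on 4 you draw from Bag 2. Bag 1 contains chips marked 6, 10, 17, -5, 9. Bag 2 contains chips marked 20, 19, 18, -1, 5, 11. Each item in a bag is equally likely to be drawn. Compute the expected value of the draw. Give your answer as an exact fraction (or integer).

E[X | Bag 1] = (6 + 10 + 17 − 5 + 9)/5 = 37/5
E[X | Bag 2] = (20 + 19 + 18 − 1 + 5 + 11)/6 = 12
E[X] = (3/4)·37/5 + (1/4)·12 = 171/20

171/20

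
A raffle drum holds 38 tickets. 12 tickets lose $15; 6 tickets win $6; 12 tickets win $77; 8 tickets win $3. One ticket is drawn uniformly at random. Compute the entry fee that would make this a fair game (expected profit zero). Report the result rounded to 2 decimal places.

E[payout] = (12/38)·(-15) + (6/38)·6 + (12/38)·77 + (8/38)·3 = 402/19
Fair fee = E[payout] = 402/19 ≈ $21.16

$21.16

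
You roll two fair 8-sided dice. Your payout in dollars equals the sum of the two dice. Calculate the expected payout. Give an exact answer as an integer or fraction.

$9

Distribution of the sum of the two dice: 2 w.p. 1/64, 3 w.p. 1/32, 4 w.p. 3/64, 5 w.p. 1/16, 6 w.p. 5/64, 7 w.p. 3/32, …
E[payout] = (1/64)·2 + (1/32)·3 + (3/64)·4 + (1/16)·5 + (5/64)·6 + (3/32)·7 + (7/64)·8 + (1/8)·9 + (7/64)·10 + (3/32)·11 + (5/64)·12 + (1/16)·13 + (3/64)·14 + (1/32)·15 + (1/64)·16 = 9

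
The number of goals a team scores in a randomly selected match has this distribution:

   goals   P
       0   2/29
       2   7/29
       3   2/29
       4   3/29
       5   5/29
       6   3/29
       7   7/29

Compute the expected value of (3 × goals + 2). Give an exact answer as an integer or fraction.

430/29

E[3x+2] = (2/29)·2 + (7/29)·8 + (2/29)·11 + (3/29)·14 + (5/29)·17 + (3/29)·20 + (7/29)·23
     = 430/29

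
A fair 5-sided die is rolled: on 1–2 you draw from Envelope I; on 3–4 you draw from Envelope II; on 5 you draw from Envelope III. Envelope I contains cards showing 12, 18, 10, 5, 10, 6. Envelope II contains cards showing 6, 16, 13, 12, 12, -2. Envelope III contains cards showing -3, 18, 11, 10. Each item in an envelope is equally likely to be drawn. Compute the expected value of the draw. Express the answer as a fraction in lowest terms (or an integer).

29/3

E[X | Envelope I] = (12 + 18 + 10 + 5 + 10 + 6)/6 = 61/6
E[X | Envelope II] = (6 + 16 + 13 + 12 + 12 − 2)/6 = 19/2
E[X | Envelope III] = (-3 + 18 + 11 + 10)/4 = 9
E[X] = (2/5)·61/6 + (2/5)·19/2 + (1/5)·9 = 29/3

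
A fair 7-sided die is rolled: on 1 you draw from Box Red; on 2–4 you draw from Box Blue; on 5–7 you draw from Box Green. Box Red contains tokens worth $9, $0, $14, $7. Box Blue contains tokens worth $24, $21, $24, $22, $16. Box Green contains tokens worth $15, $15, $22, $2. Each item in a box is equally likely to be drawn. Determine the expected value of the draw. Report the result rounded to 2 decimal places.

$16.03

E[X | Box Red] = (9 + 0 + 14 + 7)/4 = 15/2
E[X | Box Blue] = (24 + 21 + 24 + 22 + 16)/5 = 107/5
E[X | Box Green] = (15 + 15 + 22 + 2)/4 = 27/2
E[X] = (1/7)·15/2 + (3/7)·107/5 + (3/7)·27/2 = 561/35 ≈ 16.03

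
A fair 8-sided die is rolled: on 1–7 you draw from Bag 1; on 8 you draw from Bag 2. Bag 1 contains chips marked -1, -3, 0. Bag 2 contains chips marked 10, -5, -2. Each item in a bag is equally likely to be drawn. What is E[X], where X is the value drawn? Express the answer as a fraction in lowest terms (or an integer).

-25/24

E[X | Bag 1] = (-1 − 3 + 0)/3 = -4/3
E[X | Bag 2] = (10 − 5 − 2)/3 = 1
E[X] = (7/8)·(-4/3) + (1/8)·1 = -25/24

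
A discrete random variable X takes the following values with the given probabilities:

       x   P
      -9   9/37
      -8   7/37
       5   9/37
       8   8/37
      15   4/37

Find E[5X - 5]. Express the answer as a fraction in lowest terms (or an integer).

E[5x-5] = (9/37)·(-50) + (7/37)·(-45) + (9/37)·20 + (8/37)·35 + (4/37)·70
     = -25/37

-25/37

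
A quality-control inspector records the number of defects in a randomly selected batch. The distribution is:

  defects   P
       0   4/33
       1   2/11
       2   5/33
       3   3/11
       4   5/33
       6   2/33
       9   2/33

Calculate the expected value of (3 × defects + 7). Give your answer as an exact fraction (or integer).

170/11

E[3x+7] = (4/33)·7 + (2/11)·10 + (5/33)·13 + (3/11)·16 + (5/33)·19 + (2/33)·25 + (2/33)·34
     = 170/11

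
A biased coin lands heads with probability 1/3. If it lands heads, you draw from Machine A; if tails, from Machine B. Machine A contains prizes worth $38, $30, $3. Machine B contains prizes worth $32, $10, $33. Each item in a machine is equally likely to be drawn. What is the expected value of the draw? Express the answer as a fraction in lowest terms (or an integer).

221/9 dollars

E[X | Machine A] = (38 + 30 + 3)/3 = 71/3
E[X | Machine B] = (32 + 10 + 33)/3 = 25
E[X] = (1/3)·71/3 + (2/3)·25 = 221/9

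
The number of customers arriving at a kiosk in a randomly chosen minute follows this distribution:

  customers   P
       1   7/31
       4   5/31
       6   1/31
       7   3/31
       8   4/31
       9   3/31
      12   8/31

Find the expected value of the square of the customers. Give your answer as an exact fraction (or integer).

1921/31

E[X²] = (7/31)·1 + (5/31)·16 + (1/31)·36 + (3/31)·49 + (4/31)·64 + (3/31)·81 + (8/31)·144
     = 1921/31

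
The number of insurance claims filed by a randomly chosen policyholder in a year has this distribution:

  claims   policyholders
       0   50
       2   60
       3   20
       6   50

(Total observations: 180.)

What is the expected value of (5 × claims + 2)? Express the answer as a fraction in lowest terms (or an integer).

Total = 180, so P(claims=0) = 50/180, etc.
E[5x+2] = (5/18)·2 + (1/3)·12 + (1/9)·17 + (5/18)·32
     = 46/3

46/3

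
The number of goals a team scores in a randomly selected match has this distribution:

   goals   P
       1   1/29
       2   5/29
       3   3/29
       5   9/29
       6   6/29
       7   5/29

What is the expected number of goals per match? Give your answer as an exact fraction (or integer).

136/29

E[X] = (1/29)·1 + (5/29)·2 + (3/29)·3 + (9/29)·5 + (6/29)·6 + (5/29)·7
     = 136/29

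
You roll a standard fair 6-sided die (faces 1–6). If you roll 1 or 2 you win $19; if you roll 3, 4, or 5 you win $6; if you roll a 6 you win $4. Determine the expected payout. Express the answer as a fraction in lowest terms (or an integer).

$10

E[payout] = (1/6)·4 + (1/2)·6 + (1/3)·19 = 10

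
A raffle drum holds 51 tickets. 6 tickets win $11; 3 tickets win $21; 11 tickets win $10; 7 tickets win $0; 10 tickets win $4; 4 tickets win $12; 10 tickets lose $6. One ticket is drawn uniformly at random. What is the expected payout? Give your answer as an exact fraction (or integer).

E[payout] = (6/51)·11 + (3/51)·21 + (11/51)·10 + (7/51)·0 + (10/51)·4 + (4/51)·12 + (10/51)·(-6) = 89/17

89/17 dollars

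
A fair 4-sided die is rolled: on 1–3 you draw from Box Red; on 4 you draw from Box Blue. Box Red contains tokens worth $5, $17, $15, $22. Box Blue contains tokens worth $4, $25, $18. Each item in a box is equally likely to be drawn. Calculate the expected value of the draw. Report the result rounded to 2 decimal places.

E[X | Box Red] = (5 + 17 + 15 + 22)/4 = 59/4
E[X | Box Blue] = (4 + 25 + 18)/3 = 47/3
E[X] = (3/4)·59/4 + (1/4)·47/3 = 719/48 ≈ 14.98

$14.98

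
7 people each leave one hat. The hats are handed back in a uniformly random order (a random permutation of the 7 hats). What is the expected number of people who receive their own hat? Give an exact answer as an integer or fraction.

1

Let Xᵢ = 1 if person i gets their own hat. For each i, P(Xᵢ=1) = 1/7.
By linearity of expectation, E[X₁+…+X_7] = 7·(1/7) = 1.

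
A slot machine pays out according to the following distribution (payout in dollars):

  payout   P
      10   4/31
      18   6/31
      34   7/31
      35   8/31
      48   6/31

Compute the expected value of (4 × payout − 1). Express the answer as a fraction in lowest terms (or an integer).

3785/31

E[4x-1] = (4/31)·39 + (6/31)·71 + (7/31)·135 + (8/31)·139 + (6/31)·191
     = 3785/31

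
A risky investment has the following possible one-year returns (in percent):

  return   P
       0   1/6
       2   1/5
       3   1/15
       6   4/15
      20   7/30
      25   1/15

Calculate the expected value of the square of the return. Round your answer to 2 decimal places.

E[X²] = (1/6)·0 + (1/5)·4 + (1/15)·9 + (4/15)·36 + (7/30)·400 + (1/15)·625
     = 146 ≈ 146.00

146.00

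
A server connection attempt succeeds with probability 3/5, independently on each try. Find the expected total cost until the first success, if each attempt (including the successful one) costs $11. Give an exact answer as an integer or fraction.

55/3 dollars

E[#attempts] = 1/p = 5/3; E[cost] = 11·5/3 = 55/3.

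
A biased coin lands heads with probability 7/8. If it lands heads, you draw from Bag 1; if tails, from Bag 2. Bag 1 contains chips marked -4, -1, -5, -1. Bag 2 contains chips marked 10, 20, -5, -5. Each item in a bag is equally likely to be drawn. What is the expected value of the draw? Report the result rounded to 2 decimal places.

E[X | Bag 1] = (-4 − 1 − 5 − 1)/4 = -11/4
E[X | Bag 2] = (10 + 20 − 5 − 5)/4 = 5
E[X] = (7/8)·(-11/4) + (1/8)·5 = -57/32 ≈ -1.78

-1.78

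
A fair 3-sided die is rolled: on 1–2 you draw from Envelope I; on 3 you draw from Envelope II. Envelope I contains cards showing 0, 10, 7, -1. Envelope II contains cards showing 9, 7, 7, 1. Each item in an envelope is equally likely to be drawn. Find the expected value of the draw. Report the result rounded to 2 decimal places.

4.67

E[X | Envelope I] = (0 + 10 + 7 − 1)/4 = 4
E[X | Envelope II] = (9 + 7 + 7 + 1)/4 = 6
E[X] = (2/3)·4 + (1/3)·6 = 14/3 ≈ 4.67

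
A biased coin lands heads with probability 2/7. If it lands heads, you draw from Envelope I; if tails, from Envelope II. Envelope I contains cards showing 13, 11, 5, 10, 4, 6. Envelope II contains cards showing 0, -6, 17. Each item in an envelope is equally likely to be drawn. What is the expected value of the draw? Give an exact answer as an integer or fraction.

E[X | Envelope I] = (13 + 11 + 5 + 10 + 4 + 6)/6 = 49/6
E[X | Envelope II] = (0 − 6 + 17)/3 = 11/3
E[X] = (2/7)·49/6 + (5/7)·11/3 = 104/21

104/21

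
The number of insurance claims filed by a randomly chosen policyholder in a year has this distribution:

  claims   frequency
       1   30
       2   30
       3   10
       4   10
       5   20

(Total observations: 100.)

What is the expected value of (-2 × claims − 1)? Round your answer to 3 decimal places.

-6.200

Total = 100, so P(claims=1) = 30/100, etc.
E[-2x-1] = (3/10)·(-3) + (3/10)·(-5) + (1/10)·(-7) + (1/10)·(-9) + (1/5)·(-11)
     = -31/5 ≈ -6.200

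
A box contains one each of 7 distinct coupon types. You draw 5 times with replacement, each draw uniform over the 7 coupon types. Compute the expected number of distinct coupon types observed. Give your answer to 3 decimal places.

3.761

Let Xⱼ=1 if type j appears at least once. P(Xⱼ=1) = 1 − ((7−1)/7)^5 = 9031/16807.
E[#distinct] = 7·9031/16807 = 9031/2401.
≈ 3.761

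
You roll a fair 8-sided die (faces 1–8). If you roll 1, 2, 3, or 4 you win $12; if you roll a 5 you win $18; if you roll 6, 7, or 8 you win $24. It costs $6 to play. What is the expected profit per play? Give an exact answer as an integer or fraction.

45/4 dollars

E[payout] = (1/2)·12 + (1/8)·18 + (3/8)·24 = 69/4
Expected profit = 69/4 − 6 = 45/4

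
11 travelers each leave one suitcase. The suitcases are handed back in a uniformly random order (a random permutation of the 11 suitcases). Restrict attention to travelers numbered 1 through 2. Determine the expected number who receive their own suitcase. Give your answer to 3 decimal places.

Let Xᵢ = 1 if person i gets their own suitcase. For each i, P(Xᵢ=1) = 1/11.
By linearity of expectation, E[X₁+…+X_2] = 2·(1/11) = 2/11.
≈ 0.182

0.182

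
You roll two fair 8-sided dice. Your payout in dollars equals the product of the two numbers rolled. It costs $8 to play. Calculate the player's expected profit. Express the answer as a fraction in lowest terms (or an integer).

Distribution of the product of the two numbers rolled: 1 w.p. 1/64, 2 w.p. 1/32, 3 w.p. 1/32, 4 w.p. 3/64, 5 w.p. 1/32, 6 w.p. 1/16, …
E[payout] = (1/64)·1 + (1/32)·2 + (1/32)·3 + (3/64)·4 + (1/32)·5 + (1/16)·6 + (1/32)·7 + (1/16)·8 + (1/64)·9 + (1/32)·10 + (1/16)·12 + (1/32)·14 + (1/32)·15 + (3/64)·16 + (1/32)·18 + (1/32)·20 + (1/32)·21 + (1/16)·24 + (1/64)·25 + (1/32)·28 + (1/32)·30 + (1/32)·32 + (1/32)·35 + (1/64)·36 + (1/32)·40 + (1/32)·42 + (1/32)·48 + (1/64)·49 + (1/32)·56 + (1/64)·64 = 81/4
Expected profit = 81/4 − 8 = 49/4

49/4 dollars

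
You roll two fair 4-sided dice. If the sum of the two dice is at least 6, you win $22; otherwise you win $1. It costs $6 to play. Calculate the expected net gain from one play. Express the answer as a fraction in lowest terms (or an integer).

23/8 dollars

E[payout] = (5/8)·1 + (3/8)·22 = 71/8
Expected profit = 71/8 − 6 = 23/8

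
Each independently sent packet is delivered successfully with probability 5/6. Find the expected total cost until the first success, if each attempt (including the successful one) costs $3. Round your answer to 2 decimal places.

$3.60

E[#attempts] = 1/p = 6/5; E[cost] = 3·6/5 = 18/5.
≈ 3.60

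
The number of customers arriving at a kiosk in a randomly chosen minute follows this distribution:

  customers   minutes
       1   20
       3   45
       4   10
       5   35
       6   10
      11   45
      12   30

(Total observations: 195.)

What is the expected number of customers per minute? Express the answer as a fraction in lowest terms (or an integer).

257/39

Total = 195, so P(customers=1) = 20/195, etc.
E[X] = (4/39)·1 + (3/13)·3 + (2/39)·4 + (7/39)·5 + (2/39)·6 + (3/13)·11 + (2/13)·12
     = 257/39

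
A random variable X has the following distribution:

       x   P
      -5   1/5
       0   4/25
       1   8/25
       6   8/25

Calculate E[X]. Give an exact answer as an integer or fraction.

E[X] = (1/5)·(-5) + (4/25)·0 + (8/25)·1 + (8/25)·6
     = 31/25

31/25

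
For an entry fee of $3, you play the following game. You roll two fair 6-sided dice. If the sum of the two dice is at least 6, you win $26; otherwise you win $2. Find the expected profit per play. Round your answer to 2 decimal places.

E[payout] = (5/18)·2 + (13/18)·26 = 58/3
Expected profit = 58/3 − 3 = 49/3 ≈ $16.33

$16.33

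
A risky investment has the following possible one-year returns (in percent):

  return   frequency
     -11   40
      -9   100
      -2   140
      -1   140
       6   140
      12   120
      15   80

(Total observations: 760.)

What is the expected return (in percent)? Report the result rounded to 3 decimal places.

2.263

Total = 760, so P(return=-11) = 40/760, etc.
E[X] = (1/19)·(-11) + (5/38)·(-9) + (7/38)·(-2) + (7/38)·(-1) + (7/38)·6 + (3/19)·12 + (2/19)·15
     = 43/19 ≈ 2.263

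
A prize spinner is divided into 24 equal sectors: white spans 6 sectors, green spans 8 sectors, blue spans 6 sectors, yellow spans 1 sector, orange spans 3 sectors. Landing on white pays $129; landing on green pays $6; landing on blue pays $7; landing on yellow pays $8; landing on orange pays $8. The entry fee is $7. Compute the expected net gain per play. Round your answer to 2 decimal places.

E[payout] = (6/24)·129 + (8/24)·6 + (6/24)·7 + (1/24)·8 + (3/24)·8 = 112/3
Expected profit = 112/3 − 7 = 91/3 ≈ $30.33

$30.33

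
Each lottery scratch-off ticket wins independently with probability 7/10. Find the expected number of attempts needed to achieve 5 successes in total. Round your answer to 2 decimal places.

7.14

By linearity (sum of 5 independent geometric waits), E[trials] = 5/p = 5/(7/10) = 50/7.
≈ 7.14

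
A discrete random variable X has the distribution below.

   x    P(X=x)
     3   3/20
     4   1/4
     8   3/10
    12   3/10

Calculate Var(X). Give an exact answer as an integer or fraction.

4899/400

E[X] = (3/20)·3 + (1/4)·4 + (3/10)·8 + (3/10)·12 = 149/20
E[X²] = (3/20)·9 + (1/4)·16 + (3/10)·64 + (3/10)·144 = 271/4
Var(X) = 271/4 − (149/20)² = 4899/400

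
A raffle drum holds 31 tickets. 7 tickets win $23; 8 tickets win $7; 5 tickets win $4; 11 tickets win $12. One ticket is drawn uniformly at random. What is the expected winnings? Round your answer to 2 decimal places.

E[payout] = (7/31)·23 + (8/31)·7 + (5/31)·4 + (11/31)·12 = 369/31
≈ $11.90

$11.90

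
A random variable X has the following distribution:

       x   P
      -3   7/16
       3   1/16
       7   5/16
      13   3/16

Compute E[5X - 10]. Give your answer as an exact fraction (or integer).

E[5x-10] = (7/16)·(-25) + (1/16)·5 + (5/16)·25 + (3/16)·55
     = 15/2

15/2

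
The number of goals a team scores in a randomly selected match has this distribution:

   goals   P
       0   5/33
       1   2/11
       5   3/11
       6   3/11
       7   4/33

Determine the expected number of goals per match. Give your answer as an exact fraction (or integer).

E[X] = (5/33)·0 + (2/11)·1 + (3/11)·5 + (3/11)·6 + (4/33)·7
     = 133/33

133/33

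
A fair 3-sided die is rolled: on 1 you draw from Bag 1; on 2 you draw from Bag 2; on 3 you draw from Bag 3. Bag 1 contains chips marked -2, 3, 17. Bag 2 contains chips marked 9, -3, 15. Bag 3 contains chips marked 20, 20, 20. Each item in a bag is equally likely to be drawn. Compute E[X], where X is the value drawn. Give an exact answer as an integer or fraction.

E[X | Bag 1] = (-2 + 3 + 17)/3 = 6
E[X | Bag 2] = (9 − 3 + 15)/3 = 7
E[X | Bag 3] = (20 + 20 + 20)/3 = 20
E[X] = (1/3)·6 + (1/3)·7 + (1/3)·20 = 11

11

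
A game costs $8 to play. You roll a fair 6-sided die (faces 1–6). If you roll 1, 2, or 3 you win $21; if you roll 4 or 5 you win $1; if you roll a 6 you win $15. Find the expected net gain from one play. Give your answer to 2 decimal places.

$5.33

E[payout] = (1/3)·1 + (1/6)·15 + (1/2)·21 = 40/3
Expected profit = 40/3 − 8 = 16/3 ≈ $5.33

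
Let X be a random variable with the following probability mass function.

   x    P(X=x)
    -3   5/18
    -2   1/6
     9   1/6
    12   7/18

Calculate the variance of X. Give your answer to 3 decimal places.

47.667

E[X] = (5/18)·(-3) + (1/6)·(-2) + (1/6)·9 + (7/18)·12 = 5
E[X²] = (5/18)·9 + (1/6)·4 + (1/6)·81 + (7/18)·144 = 218/3
Var(X) = 218/3 − (5)² = 143/3 ≈ 47.667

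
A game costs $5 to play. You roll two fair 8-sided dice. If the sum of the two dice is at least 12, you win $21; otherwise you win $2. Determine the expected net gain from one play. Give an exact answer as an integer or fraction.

93/64 dollars

E[payout] = (49/64)·2 + (15/64)·21 = 413/64
Expected profit = 413/64 − 5 = 93/64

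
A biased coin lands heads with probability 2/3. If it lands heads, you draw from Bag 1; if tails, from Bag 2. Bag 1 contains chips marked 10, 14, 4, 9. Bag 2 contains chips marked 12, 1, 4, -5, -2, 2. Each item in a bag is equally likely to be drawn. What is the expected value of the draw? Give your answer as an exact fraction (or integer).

E[X | Bag 1] = (10 + 14 + 4 + 9)/4 = 37/4
E[X | Bag 2] = (12 + 1 + 4 − 5 − 2 + 2)/6 = 2
E[X] = (2/3)·37/4 + (1/3)·2 = 41/6

41/6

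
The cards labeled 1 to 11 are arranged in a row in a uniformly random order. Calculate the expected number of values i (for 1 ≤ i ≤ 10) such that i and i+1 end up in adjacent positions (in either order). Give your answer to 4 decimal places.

For each i ∈ {1,…,10}, let Xᵢ = 1 if i and i+1 are adjacent. P(Xᵢ=1) = 2·(11−1)!/11! = 2/11.
By linearity, E[ΣXᵢ] = (10)·(2/11) = 20/11.
≈ 1.8182

1.8182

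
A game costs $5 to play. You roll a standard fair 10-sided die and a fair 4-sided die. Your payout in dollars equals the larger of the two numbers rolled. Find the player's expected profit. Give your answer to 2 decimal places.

Distribution of the larger of the two numbers rolled: 1 w.p. 1/40, 2 w.p. 3/40, 3 w.p. 1/8, 4 w.p. 7/40, 5 w.p. 1/10, 6 w.p. 1/10, …
E[payout] = (1/40)·1 + (3/40)·2 + (1/8)·3 + (7/40)·4 + (1/10)·5 + (1/10)·6 + (1/10)·7 + (1/10)·8 + (1/10)·9 + (1/10)·10 = 23/4
Expected profit = 23/4 − 5 = 3/4 ≈ $0.75

$0.75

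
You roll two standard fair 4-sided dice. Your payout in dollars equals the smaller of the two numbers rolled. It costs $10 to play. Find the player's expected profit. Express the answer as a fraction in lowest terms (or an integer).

Distribution of the smaller of the two numbers rolled: 1 w.p. 7/16, 2 w.p. 5/16, 3 w.p. 3/16, 4 w.p. 1/16
E[payout] = (7/16)·1 + (5/16)·2 + (3/16)·3 + (1/16)·4 = 15/8
Expected profit = 15/8 − 10 = -65/8

-65/8 dollars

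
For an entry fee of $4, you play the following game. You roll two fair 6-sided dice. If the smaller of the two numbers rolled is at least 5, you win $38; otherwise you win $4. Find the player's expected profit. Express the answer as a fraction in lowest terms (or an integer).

34/9 dollars

E[payout] = (8/9)·4 + (1/9)·38 = 70/9
Expected profit = 70/9 − 4 = 34/9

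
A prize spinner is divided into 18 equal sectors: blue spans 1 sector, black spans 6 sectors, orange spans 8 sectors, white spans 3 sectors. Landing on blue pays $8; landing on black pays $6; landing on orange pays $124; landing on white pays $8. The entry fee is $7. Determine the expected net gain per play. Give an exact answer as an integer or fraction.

E[payout] = (1/18)·8 + (6/18)·6 + (8/18)·124 + (3/18)·8 = 530/9
Expected profit = 530/9 − 7 = 467/9

467/9 dollars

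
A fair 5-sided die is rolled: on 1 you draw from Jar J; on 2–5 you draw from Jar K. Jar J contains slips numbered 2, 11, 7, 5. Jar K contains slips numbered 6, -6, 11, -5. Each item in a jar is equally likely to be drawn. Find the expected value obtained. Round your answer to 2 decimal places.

E[X | Jar J] = (2 + 11 + 7 + 5)/4 = 25/4
E[X | Jar K] = (6 − 6 + 11 − 5)/4 = 3/2
E[X] = (1/5)·25/4 + (4/5)·3/2 = 49/20 ≈ 2.45

2.45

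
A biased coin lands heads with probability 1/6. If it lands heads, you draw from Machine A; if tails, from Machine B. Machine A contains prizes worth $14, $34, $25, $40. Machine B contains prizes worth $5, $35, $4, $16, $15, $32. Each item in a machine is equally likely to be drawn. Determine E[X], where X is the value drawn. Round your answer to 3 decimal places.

$19.569

E[X | Machine A] = (14 + 34 + 25 + 40)/4 = 113/4
E[X | Machine B] = (5 + 35 + 4 + 16 + 15 + 32)/6 = 107/6
E[X] = (1/6)·113/4 + (5/6)·107/6 = 1409/72 ≈ 19.569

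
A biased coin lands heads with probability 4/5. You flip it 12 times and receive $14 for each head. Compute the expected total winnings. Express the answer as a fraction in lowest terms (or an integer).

E[#heads] = 12·4/5 = 48/5 (linearity over flips).
E[winnings] = 14·48/5 = 672/5.

672/5 dollars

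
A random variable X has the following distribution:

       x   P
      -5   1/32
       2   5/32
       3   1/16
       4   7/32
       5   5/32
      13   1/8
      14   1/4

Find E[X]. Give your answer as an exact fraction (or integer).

E[X] = (1/32)·(-5) + (5/32)·2 + (1/16)·3 + (7/32)·4 + (5/32)·5 + (1/8)·13 + (1/4)·14
     = 57/8

57/8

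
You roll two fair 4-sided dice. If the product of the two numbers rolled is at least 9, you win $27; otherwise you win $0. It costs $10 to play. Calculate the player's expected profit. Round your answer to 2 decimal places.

-$3.25

E[payout] = (3/4)·0 + (1/4)·27 = 27/4
Expected profit = 27/4 − 10 = -13/4 ≈ -$3.25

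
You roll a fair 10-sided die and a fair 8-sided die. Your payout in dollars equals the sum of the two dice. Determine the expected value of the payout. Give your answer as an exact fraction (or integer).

Distribution of the sum of the two dice: 2 w.p. 1/80, 3 w.p. 1/40, 4 w.p. 3/80, 5 w.p. 1/20, 6 w.p. 1/16, 7 w.p. 3/40, …
E[payout] = (1/80)·2 + (1/40)·3 + (3/80)·4 + (1/20)·5 + (1/16)·6 + (3/40)·7 + (7/80)·8 + (1/10)·9 + (1/10)·10 + (1/10)·11 + (7/80)·12 + (3/40)·13 + (1/16)·14 + (1/20)·15 + (3/80)·16 + (1/40)·17 + (1/80)·18 = 10

$10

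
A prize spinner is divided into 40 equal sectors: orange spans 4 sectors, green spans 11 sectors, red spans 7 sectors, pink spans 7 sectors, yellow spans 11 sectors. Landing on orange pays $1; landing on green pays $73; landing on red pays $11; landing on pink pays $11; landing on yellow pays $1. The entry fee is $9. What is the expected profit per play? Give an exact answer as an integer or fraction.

153/10 dollars

E[payout] = (4/40)·1 + (11/40)·73 + (7/40)·11 + (7/40)·11 + (11/40)·1 = 243/10
Expected profit = 243/10 − 9 = 153/10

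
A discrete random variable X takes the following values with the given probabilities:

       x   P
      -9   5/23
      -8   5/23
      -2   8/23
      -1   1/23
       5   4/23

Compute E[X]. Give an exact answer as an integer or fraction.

E[X] = (5/23)·(-9) + (5/23)·(-8) + (8/23)·(-2) + (1/23)·(-1) + (4/23)·5
     = -82/23

-82/23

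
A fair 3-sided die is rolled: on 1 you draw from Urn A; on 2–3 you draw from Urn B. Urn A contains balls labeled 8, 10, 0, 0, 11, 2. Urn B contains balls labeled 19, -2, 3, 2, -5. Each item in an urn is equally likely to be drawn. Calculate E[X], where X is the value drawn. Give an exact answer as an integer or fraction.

359/90

E[X | Urn A] = (8 + 10 + 0 + 0 + 11 + 2)/6 = 31/6
E[X | Urn B] = (19 − 2 + 3 + 2 − 5)/5 = 17/5
E[X] = (1/3)·31/6 + (2/3)·17/5 = 359/90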